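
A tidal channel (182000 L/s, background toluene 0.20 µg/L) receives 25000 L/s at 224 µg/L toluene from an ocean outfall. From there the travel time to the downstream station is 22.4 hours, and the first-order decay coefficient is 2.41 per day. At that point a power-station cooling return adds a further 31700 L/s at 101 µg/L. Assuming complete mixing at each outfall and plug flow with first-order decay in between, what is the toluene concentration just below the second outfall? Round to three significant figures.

After mixing, C = (182000·0.2000 + 25000·224.0) / 207000 = 5636000/207000 = 27.23 µg/L; combined flow 207000 L/s.
Applying C = C₀e^(−kt): 27.23 × 0.1055 = 2.872 µg/L.
At the second outfall, C = (207000·2.872 + 31700·101.0) / (207000 + 31700) = 15.90 µg/L.

15.9 µg/L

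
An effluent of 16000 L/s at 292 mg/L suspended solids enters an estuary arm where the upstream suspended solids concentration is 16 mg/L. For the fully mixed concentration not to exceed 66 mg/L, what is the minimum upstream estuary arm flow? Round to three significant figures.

72300 L/s

Set C_mix = 66: (Q·16.00 + 16000·292.0) / (Q + 16000) = 66
→ Q = 16000·(292.0 − 66)/(66 − 16.00) = 72320 L/s.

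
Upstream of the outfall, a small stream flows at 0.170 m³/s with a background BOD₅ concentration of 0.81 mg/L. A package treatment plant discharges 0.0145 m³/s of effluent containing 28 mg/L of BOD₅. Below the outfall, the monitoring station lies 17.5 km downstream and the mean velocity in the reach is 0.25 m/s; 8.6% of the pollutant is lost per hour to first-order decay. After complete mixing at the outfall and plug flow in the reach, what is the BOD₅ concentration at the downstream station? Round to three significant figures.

0.513 mg/L

After mixing, C = (0.1700·0.8100 + 0.01450·28.00) / 0.1845 = 0.5437/0.1845 = 2.947 mg/L.
Travel time t = 17.5·1000 / 0.25 = 70000 s = 19.44 h.
8.6%/h lost → k = −ln(1 − 0.086) = 0.08992 h⁻¹.
Applying C = C₀e^(−kt): 2.947 × 0.1740 = 0.5128 mg/L.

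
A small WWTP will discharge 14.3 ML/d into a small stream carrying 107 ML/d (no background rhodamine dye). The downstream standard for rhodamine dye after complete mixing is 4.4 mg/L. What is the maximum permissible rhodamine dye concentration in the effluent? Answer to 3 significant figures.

37.3 mg/L

At the limit, (Qr·Cr + Qe·Cₑ)/(Qr + Qe) = 4.4:
Cₑ = (121.3·4.4 − 107.0·0) / 14.30 = 37.32 mg/L.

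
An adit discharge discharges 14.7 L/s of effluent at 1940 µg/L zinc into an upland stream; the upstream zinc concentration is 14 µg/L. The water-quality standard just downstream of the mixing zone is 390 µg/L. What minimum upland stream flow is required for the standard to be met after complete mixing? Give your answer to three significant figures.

Set C_mix = 390: (Q·14.00 + 14.70·1940) / (Q + 14.70) = 390
→ Q = 14.70·(1940 − 390)/(390 − 14.00) = 60.60 L/s.

60.6 L/s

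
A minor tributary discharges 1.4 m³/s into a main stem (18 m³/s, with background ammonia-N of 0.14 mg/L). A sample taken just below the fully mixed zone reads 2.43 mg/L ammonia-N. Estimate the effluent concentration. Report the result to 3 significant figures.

Mass balance: 18.00·0.1400 + 1.400·Cₑ = 19.40·2.430
→ Cₑ = (19.40·2.430 − 18.00·0.1400) / 1.400 = 31.87 mg/L.

31.9 mg/L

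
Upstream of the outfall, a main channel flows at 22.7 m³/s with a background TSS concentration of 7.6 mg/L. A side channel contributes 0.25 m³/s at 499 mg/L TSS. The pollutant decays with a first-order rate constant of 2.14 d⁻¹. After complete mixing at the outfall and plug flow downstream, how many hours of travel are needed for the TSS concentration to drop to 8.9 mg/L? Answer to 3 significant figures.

4.21 h

Mass balance: C = (22.70·7.600 + 0.2500·499.0) / 22.95 = 297.3/22.95 = 12.95 mg/L.
12.95·exp(−k·t) = 8.9 → t = ln(12.95/8.9)/k = 15150 s = 4.209 h.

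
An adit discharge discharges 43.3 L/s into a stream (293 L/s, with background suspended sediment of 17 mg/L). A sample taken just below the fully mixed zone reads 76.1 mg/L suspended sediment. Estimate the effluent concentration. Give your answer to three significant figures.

476 mg/L

Mass balance: 293.0·17.00 + 43.30·Cₑ = 336.3·76.10
→ Cₑ = (336.3·76.10 − 293.0·17.00) / 43.30 = 476.0 mg/L.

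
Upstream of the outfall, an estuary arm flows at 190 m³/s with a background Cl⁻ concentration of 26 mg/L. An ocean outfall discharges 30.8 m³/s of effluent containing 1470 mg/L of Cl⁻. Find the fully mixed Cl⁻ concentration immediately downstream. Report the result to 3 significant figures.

227 mg/L

After mixing, C = (190.0·26.00 + 30.80·1470) / 220.8 = 50220/220.8 = 227.4 mg/L.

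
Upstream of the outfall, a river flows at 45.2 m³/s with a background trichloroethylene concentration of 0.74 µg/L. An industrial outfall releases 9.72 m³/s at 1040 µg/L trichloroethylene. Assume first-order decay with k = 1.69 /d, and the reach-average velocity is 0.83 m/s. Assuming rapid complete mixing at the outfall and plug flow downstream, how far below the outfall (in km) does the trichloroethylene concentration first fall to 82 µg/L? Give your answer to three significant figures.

34.5 km

Conservation of mass: C = (45.20·0.7400 + 9.720·1040) / 54.92 = 10140/54.92 = 184.7 µg/L.
Set 184.7·exp(−k·t) = 82 → t = ln(184.7/82)/k = 41510 s = 11.53 h.
Distance = v·t = 0.83·41510 = 34450 m = 34.45 km.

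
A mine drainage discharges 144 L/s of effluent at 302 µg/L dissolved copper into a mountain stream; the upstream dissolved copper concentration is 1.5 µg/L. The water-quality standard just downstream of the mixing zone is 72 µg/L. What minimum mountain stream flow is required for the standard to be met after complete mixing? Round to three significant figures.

470 L/s

Set C_mix = 72: (Q·1.500 + 144.0·302.0) / (Q + 144.0) = 72
→ Q = 144.0·(302.0 − 72)/(72 − 1.500) = 469.8 L/s.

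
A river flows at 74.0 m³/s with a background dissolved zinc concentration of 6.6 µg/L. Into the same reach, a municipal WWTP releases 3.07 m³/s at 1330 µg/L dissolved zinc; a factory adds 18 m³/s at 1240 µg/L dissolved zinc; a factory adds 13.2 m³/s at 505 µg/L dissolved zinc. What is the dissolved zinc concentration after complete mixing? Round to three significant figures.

310 µg/L

After mixing, C = (74.00·6.600 + 3.070·1330 + 18.00·1240 + 13.20·505.0) / 108.3 = 33560/108.3 = 309.9 µg/L.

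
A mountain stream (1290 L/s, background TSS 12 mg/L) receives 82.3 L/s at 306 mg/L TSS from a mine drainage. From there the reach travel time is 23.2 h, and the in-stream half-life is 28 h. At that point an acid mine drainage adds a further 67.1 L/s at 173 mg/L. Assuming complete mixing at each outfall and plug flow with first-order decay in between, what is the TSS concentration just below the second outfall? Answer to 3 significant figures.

24.0 mg/L

Conservation of mass: C = (1290·12.00 + 82.30·306.0) / 1372 = 40660/1372 = 29.63 mg/L; combined flow 1372 L/s.
Half-life 28 h → k = ln 2 / 28 = 0.02476 h⁻¹ = 0.5941 d⁻¹.
First-order decay: C = 29.63·exp(−k·t) = 29.63·0.5631 = 16.69 mg/L.
Second outfall: C = (1372·16.69 + 67.10·173.0)/1439 = 23.97 mg/L.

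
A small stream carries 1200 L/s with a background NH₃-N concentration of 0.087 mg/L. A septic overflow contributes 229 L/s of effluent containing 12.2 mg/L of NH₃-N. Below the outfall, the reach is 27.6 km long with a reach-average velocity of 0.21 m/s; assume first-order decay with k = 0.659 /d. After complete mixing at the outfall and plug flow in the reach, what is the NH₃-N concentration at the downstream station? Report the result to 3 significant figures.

0.744 mg/L

Mass balance: C = (1200·0.08700 + 229.0·12.20) / 1429 = 2898/1429 = 2.028 mg/L.
Travel time t = 27.6·1000 / 0.21 = 131400 s = 36.51 h.
First-order decay: C = 2.028·exp(−k·t) = 2.028·0.3670 = 0.7443 mg/L.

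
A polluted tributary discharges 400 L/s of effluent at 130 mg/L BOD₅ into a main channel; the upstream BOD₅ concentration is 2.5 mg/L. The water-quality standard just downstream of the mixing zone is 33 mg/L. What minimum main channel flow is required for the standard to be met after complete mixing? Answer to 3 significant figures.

Set C_mix = 33: (Q·2.500 + 400.0·130.0) / (Q + 400.0) = 33
→ Q = 400.0·(130.0 − 33)/(33 − 2.500) = 1272 L/s.

1270 L/s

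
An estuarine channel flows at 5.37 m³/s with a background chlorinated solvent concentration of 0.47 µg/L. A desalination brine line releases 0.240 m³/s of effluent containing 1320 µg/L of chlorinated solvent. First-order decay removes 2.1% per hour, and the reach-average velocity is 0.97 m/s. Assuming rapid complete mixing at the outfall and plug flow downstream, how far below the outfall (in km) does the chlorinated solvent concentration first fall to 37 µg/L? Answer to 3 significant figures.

70.9 km

Flow-weighted average: C = (5.370·0.4700 + 0.2400·1320) / 5.610 = 319.3/5.610 = 56.92 µg/L.
2.1%/h lost → k = −ln(1 − 0.021) = 0.02122 h⁻¹.
Set 56.92·exp(−k·t) = 37 → t = ln(56.92/37)/k = 73060 s = 20.30 h.
Distance = v·t = 0.97·73060 = 70870 m = 70.87 km.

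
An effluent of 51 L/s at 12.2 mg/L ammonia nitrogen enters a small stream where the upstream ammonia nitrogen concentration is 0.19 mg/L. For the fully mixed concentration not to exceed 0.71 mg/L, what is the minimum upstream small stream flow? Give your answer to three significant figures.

1130 L/s

Set C_mix = 0.71: (Q·0.1900 + 51.00·12.20) / (Q + 51.00) = 0.71
→ Q = 51.00·(12.20 − 0.71)/(0.71 − 0.1900) = 1127 L/s.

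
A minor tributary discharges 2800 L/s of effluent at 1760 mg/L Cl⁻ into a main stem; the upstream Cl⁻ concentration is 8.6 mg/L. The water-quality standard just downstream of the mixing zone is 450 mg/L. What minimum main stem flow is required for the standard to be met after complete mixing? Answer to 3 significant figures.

8310 L/s

Set C_mix = 450: (Q·8.600 + 2800·1760) / (Q + 2800) = 450
→ Q = 2800·(1760 − 450)/(450 − 8.600) = 8310 L/s.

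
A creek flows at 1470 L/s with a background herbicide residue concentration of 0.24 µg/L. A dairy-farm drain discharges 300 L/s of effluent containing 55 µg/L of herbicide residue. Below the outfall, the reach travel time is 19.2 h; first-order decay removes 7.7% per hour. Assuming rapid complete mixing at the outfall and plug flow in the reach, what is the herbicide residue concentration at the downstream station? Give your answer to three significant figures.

Flow-weighted average: C = (1470·0.2400 + 300.0·55.00) / 1770 = 16850/1770 = 9.521 µg/L.
7.7%/h lost → k = −ln(1 − 0.077) = 0.08013 h⁻¹.
Decay over the reach: 9.521·exp(−kt) = 9.521·0.2147 = 2.044 µg/L.

2.04 µg/L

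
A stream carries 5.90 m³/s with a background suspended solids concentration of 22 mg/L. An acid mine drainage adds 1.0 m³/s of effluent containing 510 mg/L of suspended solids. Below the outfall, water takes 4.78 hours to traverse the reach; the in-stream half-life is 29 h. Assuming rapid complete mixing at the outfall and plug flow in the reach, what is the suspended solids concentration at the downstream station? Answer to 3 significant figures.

82.7 mg/L

Flow-weighted average: C = (5.900·22.00 + 1.000·510.0) / 6.900 = 639.8/6.900 = 92.72 mg/L.
Half-life 29 h → k = ln 2 / 29 = 0.02390 h⁻¹ = 0.5736 d⁻¹.
Applying C = C₀e^(−kt): 92.72 × 0.8920 = 82.71 mg/L.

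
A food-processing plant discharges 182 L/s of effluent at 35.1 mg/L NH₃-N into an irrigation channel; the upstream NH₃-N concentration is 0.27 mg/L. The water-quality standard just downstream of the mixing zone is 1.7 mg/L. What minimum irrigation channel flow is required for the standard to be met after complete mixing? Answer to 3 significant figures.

Set C_mix = 1.7: (Q·0.2700 + 182.0·35.10) / (Q + 182.0) = 1.7
→ Q = 182.0·(35.10 − 1.7)/(1.7 − 0.2700) = 4251 L/s.

4250 L/s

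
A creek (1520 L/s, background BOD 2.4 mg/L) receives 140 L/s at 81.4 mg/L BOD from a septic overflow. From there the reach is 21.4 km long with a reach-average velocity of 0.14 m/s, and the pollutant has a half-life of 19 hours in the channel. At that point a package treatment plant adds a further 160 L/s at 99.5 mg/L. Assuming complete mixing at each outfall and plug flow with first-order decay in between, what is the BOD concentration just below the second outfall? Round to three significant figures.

10.5 mg/L

Mass balance: C = (1520·2.400 + 140.0·81.40) / 1660 = 15040/1660 = 9.063 mg/L; combined flow 1660 L/s.
Travel time t = 21.4·1000 / 0.14 = 152900 s = 42.46 h.
Half-life 19 h → k = ln 2 / 19 = 0.03648 h⁻¹ = 0.8756 d⁻¹.
After decay, C = 9.063 × e^(−kt) = 9.063 × 0.2125 = 1.925 mg/L.
Second outfall: C = (1660·1.925 + 160.0·99.50)/1820 = 10.50 mg/L.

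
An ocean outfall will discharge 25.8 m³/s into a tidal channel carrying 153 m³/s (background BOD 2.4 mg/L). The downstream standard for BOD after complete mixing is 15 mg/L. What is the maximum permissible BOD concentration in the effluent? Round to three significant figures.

At the limit, (Qr·Cr + Qe·Cₑ)/(Qr + Qe) = 15:
Cₑ = (178.8·15 − 153.0·2.400) / 25.80 = 89.72 mg/L.

89.7 mg/L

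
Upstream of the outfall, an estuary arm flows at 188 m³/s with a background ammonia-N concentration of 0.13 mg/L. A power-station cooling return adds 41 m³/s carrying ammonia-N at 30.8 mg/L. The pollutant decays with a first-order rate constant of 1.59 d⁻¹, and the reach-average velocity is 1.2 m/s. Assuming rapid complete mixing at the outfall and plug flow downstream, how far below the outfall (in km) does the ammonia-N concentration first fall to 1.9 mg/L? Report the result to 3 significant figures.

70.7 km

After mixing, C = (188.0·0.1300 + 41.00·30.80) / 229.0 = 1287/229.0 = 5.621 mg/L.
Set 5.621·exp(−k·t) = 1.9 → t = ln(5.621/1.9)/k = 58940 s = 16.37 h.
Distance = v·t = 1.2·58940 = 70730 m = 70.73 km.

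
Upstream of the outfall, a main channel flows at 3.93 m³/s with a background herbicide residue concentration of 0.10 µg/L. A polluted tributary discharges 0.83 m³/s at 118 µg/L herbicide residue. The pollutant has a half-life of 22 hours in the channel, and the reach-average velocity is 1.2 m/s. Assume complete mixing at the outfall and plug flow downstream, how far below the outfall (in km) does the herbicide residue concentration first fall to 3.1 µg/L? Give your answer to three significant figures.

Conservation of mass: C = (3.930·0.1000 + 0.8300·118.0) / 4.760 = 98.33/4.760 = 20.66 µg/L.
Half-life 22 h → k = ln 2 / 22 = 0.03151 h⁻¹ = 0.7562 d⁻¹.
Set 20.66·exp(−k·t) = 3.1 → t = ln(20.66/3.1)/k = 216700 s = 60.20 h.
Distance = v·t = 1.2·216700 = 260100 m = 260.1 km.

260 km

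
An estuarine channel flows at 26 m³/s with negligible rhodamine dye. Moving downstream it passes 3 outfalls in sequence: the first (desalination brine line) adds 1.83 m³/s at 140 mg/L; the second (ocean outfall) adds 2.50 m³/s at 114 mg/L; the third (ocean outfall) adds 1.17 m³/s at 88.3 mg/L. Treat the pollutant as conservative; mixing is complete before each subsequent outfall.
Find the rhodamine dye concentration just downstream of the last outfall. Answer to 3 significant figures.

20.5 mg/L

After outfall 1: Q = 26.00 + 1.830 = 27.83 m³/s; C = (26.00·0 + 1.830·140.0)/27.83 = 9.206 mg/L.
After outfall 2: Q = 27.83 + 2.500 = 30.33 m³/s; C = (27.83·9.206 + 2.500·114.0)/30.33 = 17.84 mg/L.
After outfall 3: Q = 30.33 + 1.170 = 31.50 m³/s; C = (30.33·17.84 + 1.170·88.30)/31.50 = 20.46 mg/L.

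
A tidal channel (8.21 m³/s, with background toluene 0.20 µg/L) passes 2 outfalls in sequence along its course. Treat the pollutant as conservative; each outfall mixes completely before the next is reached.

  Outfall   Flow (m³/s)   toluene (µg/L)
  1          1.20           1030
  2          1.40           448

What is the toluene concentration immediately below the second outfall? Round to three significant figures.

Below outfall 1: Q → 9.410 m³/s, C = (8.210·0.2000 + 1.200·1030)/9.410 = 131.5 µg/L.
Below outfall 2: Q → 10.81 m³/s, C = (9.410·131.5 + 1.400·448.0)/10.81 = 172.5 µg/L.

173 µg/L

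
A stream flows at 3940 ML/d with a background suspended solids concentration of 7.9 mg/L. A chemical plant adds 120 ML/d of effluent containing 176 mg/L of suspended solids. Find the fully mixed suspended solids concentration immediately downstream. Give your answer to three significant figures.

12.9 mg/L

Mass balance: C = (3940·7.900 + 120.0·176.0) / 4060 = 52250/4060 = 12.87 mg/L.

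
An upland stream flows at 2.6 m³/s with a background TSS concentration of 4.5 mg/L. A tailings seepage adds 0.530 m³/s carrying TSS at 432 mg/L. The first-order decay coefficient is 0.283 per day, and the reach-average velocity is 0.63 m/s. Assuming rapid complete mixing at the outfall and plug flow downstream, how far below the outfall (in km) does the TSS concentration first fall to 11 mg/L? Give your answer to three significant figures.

374 km

After mixing, C = (2.600·4.500 + 0.5300·432.0) / 3.130 = 240.7/3.130 = 76.89 mg/L.
Set 76.89·exp(−k·t) = 11 → t = ln(76.89/11)/k = 593600 s = 164.9 h.
Distance = v·t = 0.63·593600 = 374000 m = 374.0 km.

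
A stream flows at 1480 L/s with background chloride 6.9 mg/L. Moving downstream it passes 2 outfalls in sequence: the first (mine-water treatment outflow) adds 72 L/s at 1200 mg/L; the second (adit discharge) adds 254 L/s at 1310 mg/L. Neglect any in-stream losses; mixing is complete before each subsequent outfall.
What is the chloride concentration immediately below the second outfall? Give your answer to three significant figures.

After outfall 1: Q = 1480 + 72.00 = 1552 L/s; C = (1480·6.900 + 72.00·1200)/1552 = 62.25 mg/L.
After outfall 2: Q = 1552 + 254.0 = 1806 L/s; C = (1552·62.25 + 254.0·1310)/1806 = 237.7 mg/L.

238 mg/L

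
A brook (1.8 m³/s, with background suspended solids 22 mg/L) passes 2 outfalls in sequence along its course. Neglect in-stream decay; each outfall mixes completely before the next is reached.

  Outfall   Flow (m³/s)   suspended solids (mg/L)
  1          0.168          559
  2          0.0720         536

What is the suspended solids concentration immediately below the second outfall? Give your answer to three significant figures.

84.4 mg/L

After outfall 1: Q = 1.800 + 0.1680 = 1.968 m³/s; C = (1.800·22.00 + 0.1680·559.0)/1.968 = 67.84 mg/L.
After outfall 2: Q = 1.968 + 0.07200 = 2.040 m³/s; C = (1.968·67.84 + 0.07200·536.0)/2.040 = 84.36 mg/L.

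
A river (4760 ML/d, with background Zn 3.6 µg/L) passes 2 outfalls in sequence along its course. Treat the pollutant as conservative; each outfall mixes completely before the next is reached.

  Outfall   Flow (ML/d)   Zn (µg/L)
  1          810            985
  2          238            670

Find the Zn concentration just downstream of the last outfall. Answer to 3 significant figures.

Below outfall 1: Q → 5570 ML/d, C = (4760·3.600 + 810.0·985.0)/5570 = 146.3 µg/L.
Below outfall 2: Q → 5808 ML/d, C = (5570·146.3 + 238.0·670.0)/5808 = 167.8 µg/L.

168 µg/L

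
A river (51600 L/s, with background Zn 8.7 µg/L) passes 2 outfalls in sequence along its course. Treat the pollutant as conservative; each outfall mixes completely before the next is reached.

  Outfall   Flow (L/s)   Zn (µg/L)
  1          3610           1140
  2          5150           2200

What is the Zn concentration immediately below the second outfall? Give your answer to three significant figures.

263 µg/L

Outfall 1: combined Q = 55210 L/s; C = (51600·8.700 + 3610·1140)/55210 = 82.67 µg/L.
Outfall 2: combined Q = 60360 L/s; C = (55210·82.67 + 5150·2200)/60360 = 263.3 µg/L.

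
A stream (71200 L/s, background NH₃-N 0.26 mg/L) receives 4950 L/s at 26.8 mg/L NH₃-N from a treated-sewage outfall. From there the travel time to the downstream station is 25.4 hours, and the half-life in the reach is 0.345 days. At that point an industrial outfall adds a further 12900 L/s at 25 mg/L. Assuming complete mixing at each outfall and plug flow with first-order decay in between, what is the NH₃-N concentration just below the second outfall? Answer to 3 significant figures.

Flow-weighted average: C = (71200·0.2600 + 4950·26.80) / 76150 = 151200/76150 = 1.985 mg/L; combined flow 76150 L/s.
Half-life 0.345 d → k = ln 2 / 0.345 = 2.009 d⁻¹.
Decay over the reach: 1.985·exp(−kt) = 1.985·0.1193 = 0.2368 mg/L.
Second outfall: C = (76150·0.2368 + 12900·25.00)/89050 = 3.824 mg/L.

3.82 mg/L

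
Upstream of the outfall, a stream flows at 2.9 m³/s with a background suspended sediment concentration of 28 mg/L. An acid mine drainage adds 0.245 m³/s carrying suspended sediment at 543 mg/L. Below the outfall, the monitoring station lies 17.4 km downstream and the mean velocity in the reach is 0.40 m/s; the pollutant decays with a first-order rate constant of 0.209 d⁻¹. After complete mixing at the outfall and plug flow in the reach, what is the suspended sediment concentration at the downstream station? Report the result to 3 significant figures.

61.3 mg/L

Conservation of mass: C = (2.900·28.00 + 0.2450·543.0) / 3.145 = 214.2/3.145 = 68.12 mg/L.
Travel time t = 17.4·1000 / 0.40 = 43500 s = 12.08 h.
Applying C = C₀e^(−kt): 68.12 × 0.9001 = 61.32 mg/L.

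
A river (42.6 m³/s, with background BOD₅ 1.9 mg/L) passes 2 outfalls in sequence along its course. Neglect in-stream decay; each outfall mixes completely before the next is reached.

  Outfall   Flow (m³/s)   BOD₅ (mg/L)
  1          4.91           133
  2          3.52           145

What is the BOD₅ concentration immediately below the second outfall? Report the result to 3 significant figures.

After outfall 1: Q = 42.60 + 4.910 = 47.51 m³/s; C = (42.60·1.900 + 4.910·133.0)/47.51 = 15.45 mg/L.
After outfall 2: Q = 47.51 + 3.520 = 51.03 m³/s; C = (47.51·15.45 + 3.520·145.0)/51.03 = 24.39 mg/L.

24.4 mg/L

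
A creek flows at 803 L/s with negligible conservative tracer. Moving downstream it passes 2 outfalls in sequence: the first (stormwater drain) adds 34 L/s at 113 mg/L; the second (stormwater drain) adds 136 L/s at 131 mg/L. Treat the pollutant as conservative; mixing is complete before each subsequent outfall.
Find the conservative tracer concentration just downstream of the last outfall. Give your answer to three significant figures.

Outfall 1: combined Q = 837.0 L/s; C = (803.0·0 + 34.00·113.0)/837.0 = 4.590 mg/L.
Outfall 2: combined Q = 973.0 L/s; C = (837.0·4.590 + 136.0·131.0)/973.0 = 22.26 mg/L.

22.3 mg/L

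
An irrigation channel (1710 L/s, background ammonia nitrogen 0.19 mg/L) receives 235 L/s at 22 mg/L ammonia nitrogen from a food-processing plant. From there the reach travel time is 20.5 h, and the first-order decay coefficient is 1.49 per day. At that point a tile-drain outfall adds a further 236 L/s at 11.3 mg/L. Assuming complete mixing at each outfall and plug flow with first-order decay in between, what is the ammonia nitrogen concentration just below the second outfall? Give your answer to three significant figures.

1.93 mg/L

Mixed concentration C = ΣQC/ΣQ = (1710·0.1900 + 235.0·22.00) / 1945 = 5495/1945 = 2.825 mg/L; combined flow 1945 L/s.
Applying C = C₀e^(−kt): 2.825 × 0.2801 = 0.7912 mg/L.
At the second outfall, C = (1945·0.7912 + 236.0·11.30) / (1945 + 236.0) = 1.928 mg/L.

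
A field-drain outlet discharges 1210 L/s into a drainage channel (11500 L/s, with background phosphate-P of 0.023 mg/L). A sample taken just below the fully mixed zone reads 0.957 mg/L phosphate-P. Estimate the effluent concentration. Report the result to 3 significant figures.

9.83 mg/L

Mass balance: 11500·0.02300 + 1210·Cₑ = 12710·0.9570
→ Cₑ = (12710·0.9570 − 11500·0.02300) / 1210 = 9.834 mg/L.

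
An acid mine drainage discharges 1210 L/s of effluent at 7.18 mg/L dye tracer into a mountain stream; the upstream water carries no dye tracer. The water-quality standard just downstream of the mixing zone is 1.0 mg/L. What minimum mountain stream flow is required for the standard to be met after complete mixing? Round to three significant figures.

7480 L/s

Set C_mix = 1.0: (Q·0 + 1210·7.180) / (Q + 1210) = 1.0
→ Q = 1210·(7.180 − 1.0)/(1.0 − 0) = 7478 L/s.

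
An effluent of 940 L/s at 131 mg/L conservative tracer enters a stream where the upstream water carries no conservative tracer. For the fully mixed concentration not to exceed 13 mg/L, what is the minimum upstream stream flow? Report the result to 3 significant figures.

8530 L/s

Set C_mix = 13: (Q·0 + 940.0·131.0) / (Q + 940.0) = 13
→ Q = 940.0·(131.0 − 13)/(13 − 0) = 8532 L/s.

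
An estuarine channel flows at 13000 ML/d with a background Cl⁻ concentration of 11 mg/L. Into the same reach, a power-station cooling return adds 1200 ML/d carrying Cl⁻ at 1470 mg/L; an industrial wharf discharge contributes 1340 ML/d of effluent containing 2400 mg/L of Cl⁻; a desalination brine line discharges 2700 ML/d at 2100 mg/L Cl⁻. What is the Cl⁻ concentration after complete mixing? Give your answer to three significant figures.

After mixing, C = (13000·11.00 + 1200·1470 + 1340·2400 + 2700·2100) / 18240 = 10790000/18240 = 591.7 mg/L.

592 mg/L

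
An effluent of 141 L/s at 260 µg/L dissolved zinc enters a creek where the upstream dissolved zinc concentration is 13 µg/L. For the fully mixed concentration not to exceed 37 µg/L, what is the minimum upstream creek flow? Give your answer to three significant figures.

1310 L/s

Set C_mix = 37: (Q·13.00 + 141.0·260.0) / (Q + 141.0) = 37
→ Q = 141.0·(260.0 − 37)/(37 − 13.00) = 1310 L/s.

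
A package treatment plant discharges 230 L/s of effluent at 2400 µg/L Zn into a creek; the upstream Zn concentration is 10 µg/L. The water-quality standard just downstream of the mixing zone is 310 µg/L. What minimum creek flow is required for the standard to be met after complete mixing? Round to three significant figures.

1600 L/s

Set C_mix = 310: (Q·10.00 + 230.0·2400) / (Q + 230.0) = 310
→ Q = 230.0·(2400 − 310)/(310 − 10.00) = 1602 L/s.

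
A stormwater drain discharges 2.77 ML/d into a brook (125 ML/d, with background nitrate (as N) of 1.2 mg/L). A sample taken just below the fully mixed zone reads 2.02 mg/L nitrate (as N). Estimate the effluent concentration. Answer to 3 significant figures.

39.0 mg/L

Mass balance: 125.0·1.200 + 2.770·Cₑ = 127.8·2.020
→ Cₑ = (127.8·2.020 − 125.0·1.200) / 2.770 = 39.02 mg/L.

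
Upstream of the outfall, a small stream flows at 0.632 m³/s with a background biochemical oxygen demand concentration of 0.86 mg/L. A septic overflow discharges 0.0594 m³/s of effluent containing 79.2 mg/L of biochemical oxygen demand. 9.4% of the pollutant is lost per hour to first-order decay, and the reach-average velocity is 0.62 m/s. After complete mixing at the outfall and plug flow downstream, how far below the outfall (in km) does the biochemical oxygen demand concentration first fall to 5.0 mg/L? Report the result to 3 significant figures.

Mass balance: C = (0.6320·0.8600 + 0.05940·79.20) / 0.6914 = 5.248/0.6914 = 7.590 mg/L.
9.4%/h lost → k = −ln(1 − 0.094) = 0.09872 h⁻¹.
Set 7.590·exp(−k·t) = 5.0 → t = ln(7.590/5.0)/k = 15220 s = 4.229 h.
Distance = v·t = 0.62·15220 = 9439 m = 9.439 km.

9.44 km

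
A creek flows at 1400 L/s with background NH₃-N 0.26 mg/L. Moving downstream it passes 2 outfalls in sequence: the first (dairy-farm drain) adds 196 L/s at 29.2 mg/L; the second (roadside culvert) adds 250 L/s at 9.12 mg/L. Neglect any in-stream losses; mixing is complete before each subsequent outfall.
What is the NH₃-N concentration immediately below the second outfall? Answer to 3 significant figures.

4.53 mg/L

Below outfall 1: Q → 1596 L/s, C = (1400·0.2600 + 196.0·29.20)/1596 = 3.814 mg/L.
Below outfall 2: Q → 1846 L/s, C = (1596·3.814 + 250.0·9.120)/1846 = 4.533 mg/L.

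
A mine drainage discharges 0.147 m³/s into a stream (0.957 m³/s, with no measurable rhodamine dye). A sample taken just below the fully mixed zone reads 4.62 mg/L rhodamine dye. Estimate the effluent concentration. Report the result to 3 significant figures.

34.7 mg/L

Mass balance: 0.9570·0 + 0.1470·Cₑ = 1.104·4.620
→ Cₑ = (1.104·4.620 − 0.9570·0) / 0.1470 = 34.70 mg/L.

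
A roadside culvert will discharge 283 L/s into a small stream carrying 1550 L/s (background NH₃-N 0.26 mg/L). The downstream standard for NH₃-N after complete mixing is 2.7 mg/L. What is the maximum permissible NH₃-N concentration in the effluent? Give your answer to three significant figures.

At the limit, (Qr·Cr + Qe·Cₑ)/(Qr + Qe) = 2.7:
Cₑ = (1833·2.7 − 1550·0.2600) / 283.0 = 16.06 mg/L.

16.1 mg/L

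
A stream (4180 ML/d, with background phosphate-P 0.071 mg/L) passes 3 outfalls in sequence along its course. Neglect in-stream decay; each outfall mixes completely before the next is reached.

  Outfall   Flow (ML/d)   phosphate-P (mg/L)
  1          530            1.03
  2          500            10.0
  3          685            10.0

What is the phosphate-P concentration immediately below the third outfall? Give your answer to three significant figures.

After outfall 1: Q = 4180 + 530.0 = 4710 ML/d; C = (4180·0.07100 + 530.0·1.030)/4710 = 0.1789 mg/L.
After outfall 2: Q = 4710 + 500.0 = 5210 ML/d; C = (4710·0.1789 + 500.0·10.00)/5210 = 1.121 mg/L.
After outfall 3: Q = 5210 + 685.0 = 5895 ML/d; C = (5210·1.121 + 685.0·10.00)/5895 = 2.153 mg/L.

2.15 mg/L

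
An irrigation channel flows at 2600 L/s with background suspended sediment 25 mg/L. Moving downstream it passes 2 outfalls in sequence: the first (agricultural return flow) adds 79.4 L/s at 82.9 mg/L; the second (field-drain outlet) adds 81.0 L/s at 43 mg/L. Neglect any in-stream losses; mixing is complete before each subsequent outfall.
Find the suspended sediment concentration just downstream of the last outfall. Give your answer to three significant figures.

27.2 mg/L

Below outfall 1: Q → 2679 L/s, C = (2600·25.00 + 79.40·82.90)/2679 = 26.72 mg/L.
Below outfall 2: Q → 2760 L/s, C = (2679·26.72 + 81.00·43.00)/2760 = 27.19 mg/L.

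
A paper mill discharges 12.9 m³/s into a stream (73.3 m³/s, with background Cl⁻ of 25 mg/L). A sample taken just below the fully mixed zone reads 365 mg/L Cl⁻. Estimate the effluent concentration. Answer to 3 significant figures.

Mass balance: 73.30·25.00 + 12.90·Cₑ = 86.20·365.0
→ Cₑ = (86.20·365.0 − 73.30·25.00) / 12.90 = 2297 mg/L.

2300 mg/L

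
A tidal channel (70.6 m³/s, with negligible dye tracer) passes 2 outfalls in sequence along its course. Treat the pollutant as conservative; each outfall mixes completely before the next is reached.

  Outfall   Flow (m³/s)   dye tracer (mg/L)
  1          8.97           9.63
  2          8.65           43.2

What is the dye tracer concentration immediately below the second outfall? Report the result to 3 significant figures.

5.21 mg/L

After outfall 1: Q = 70.60 + 8.970 = 79.57 m³/s; C = (70.60·0 + 8.970·9.630)/79.57 = 1.086 mg/L.
After outfall 2: Q = 79.57 + 8.650 = 88.22 m³/s; C = (79.57·1.086 + 8.650·43.20)/88.22 = 5.215 mg/L.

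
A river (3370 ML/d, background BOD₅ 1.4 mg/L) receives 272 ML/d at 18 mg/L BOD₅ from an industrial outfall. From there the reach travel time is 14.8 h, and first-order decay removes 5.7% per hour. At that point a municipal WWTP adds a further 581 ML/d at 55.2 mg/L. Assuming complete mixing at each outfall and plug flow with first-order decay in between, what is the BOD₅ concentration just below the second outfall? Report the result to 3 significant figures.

8.55 mg/L

Mass balance: C = (3370·1.400 + 272.0·18.00) / 3642 = 9614/3642 = 2.640 mg/L; combined flow 3642 ML/d.
5.7%/h lost → k = −ln(1 − 0.057) = 0.05869 h⁻¹.
First-order decay: C = 2.640·exp(−k·t) = 2.640·0.4195 = 1.107 mg/L.
Second outfall: C = (3642·1.107 + 581.0·55.20)/4223 = 8.550 mg/L.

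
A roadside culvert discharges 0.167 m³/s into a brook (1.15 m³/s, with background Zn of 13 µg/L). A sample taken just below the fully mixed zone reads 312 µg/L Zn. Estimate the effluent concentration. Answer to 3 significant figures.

Mass balance: 1.150·13.00 + 0.1670·Cₑ = 1.317·312.0
→ Cₑ = (1.317·312.0 − 1.150·13.00) / 0.1670 = 2371 µg/L.

2370 µg/L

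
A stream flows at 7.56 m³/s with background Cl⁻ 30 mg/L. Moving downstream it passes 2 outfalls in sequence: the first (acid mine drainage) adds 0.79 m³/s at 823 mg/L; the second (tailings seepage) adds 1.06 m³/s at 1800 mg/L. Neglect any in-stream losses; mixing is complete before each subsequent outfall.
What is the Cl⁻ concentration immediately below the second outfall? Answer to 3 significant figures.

After outfall 1: Q = 7.560 + 0.7900 = 8.350 m³/s; C = (7.560·30.00 + 0.7900·823.0)/8.350 = 105.0 mg/L.
After outfall 2: Q = 8.350 + 1.060 = 9.410 m³/s; C = (8.350·105.0 + 1.060·1800)/9.410 = 296.0 mg/L.

296 mg/L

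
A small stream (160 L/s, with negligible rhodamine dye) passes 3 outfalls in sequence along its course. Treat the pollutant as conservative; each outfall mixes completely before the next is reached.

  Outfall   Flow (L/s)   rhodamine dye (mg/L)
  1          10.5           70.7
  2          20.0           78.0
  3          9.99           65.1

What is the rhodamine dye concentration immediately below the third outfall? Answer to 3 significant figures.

After outfall 1: Q = 160.0 + 10.50 = 170.5 L/s; C = (160.0·0 + 10.50·70.70)/170.5 = 4.354 mg/L.
After outfall 2: Q = 170.5 + 20.00 = 190.5 L/s; C = (170.5·4.354 + 20.00·78.00)/190.5 = 12.09 mg/L.
After outfall 3: Q = 190.5 + 9.990 = 200.5 L/s; C = (190.5·12.09 + 9.990·65.10)/200.5 = 14.73 mg/L.

14.7 mg/L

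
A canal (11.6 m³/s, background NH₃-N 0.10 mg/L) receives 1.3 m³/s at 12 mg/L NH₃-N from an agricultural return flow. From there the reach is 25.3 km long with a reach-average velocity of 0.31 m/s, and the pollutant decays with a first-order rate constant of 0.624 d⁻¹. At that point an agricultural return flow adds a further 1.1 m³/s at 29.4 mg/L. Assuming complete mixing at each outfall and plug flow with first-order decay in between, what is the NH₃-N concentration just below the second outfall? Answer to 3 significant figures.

Conservation of mass: C = (11.60·0.1000 + 1.300·12.00) / 12.90 = 16.76/12.90 = 1.299 mg/L; combined flow 12.90 m³/s.
Travel time t = 25.3·1000 / 0.31 = 81610 s = 22.67 h.
Decay over the reach: 1.299·exp(−kt) = 1.299·0.5546 = 0.7206 mg/L.
Second outfall: C = (12.90·0.7206 + 1.100·29.40)/14.00 = 2.974 mg/L.

2.97 mg/L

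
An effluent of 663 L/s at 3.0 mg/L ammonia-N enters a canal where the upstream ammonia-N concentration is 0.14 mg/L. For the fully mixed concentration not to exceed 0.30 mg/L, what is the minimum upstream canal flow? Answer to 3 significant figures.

Set C_mix = 0.30: (Q·0.1400 + 663.0·3.000) / (Q + 663.0) = 0.30
→ Q = 663.0·(3.000 − 0.30)/(0.30 − 0.1400) = 11190 L/s.

11200 L/s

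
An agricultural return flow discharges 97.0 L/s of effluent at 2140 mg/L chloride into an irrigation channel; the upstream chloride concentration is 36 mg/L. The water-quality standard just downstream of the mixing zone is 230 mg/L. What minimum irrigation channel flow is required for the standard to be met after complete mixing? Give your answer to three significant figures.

955 L/s

Set C_mix = 230: (Q·36.00 + 97.00·2140) / (Q + 97.00) = 230
→ Q = 97.00·(2140 − 230)/(230 − 36.00) = 955.0 L/s.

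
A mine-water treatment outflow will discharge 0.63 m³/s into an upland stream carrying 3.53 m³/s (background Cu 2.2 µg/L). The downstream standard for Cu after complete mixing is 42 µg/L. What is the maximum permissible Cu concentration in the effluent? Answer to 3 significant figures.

265 µg/L

At the limit, (Qr·Cr + Qe·Cₑ)/(Qr + Qe) = 42:
Cₑ = (4.160·42 − 3.530·2.200) / 0.6300 = 265.0 µg/L.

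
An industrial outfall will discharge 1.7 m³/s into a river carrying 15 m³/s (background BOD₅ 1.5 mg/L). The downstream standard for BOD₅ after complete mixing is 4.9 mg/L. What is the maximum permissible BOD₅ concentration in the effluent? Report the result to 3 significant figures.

34.9 mg/L

At the limit, (Qr·Cr + Qe·Cₑ)/(Qr + Qe) = 4.9:
Cₑ = (16.70·4.9 − 15.00·1.500) / 1.700 = 34.90 mg/L.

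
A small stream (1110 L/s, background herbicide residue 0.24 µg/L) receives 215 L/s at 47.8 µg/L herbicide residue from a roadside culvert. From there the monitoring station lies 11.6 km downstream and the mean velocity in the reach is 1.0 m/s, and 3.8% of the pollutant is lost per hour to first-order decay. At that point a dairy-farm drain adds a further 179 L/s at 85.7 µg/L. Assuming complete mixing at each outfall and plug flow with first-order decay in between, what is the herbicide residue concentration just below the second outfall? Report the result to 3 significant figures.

16.4 µg/L

Mixed concentration C = ΣQC/ΣQ = (1110·0.2400 + 215.0·47.80) / 1325 = 10540/1325 = 7.957 µg/L; combined flow 1325 L/s.
Travel time t = 11.6·1000 / 1.0 = 11600 s = 3.222 h.
3.8%/h lost → k = −ln(1 − 0.038) = 0.03874 h⁻¹.
Decay over the reach: 7.957·exp(−kt) = 7.957·0.8826 = 7.023 µg/L.
Second outfall: C = (1325·7.023 + 179.0·85.70)/1504 = 16.39 µg/L.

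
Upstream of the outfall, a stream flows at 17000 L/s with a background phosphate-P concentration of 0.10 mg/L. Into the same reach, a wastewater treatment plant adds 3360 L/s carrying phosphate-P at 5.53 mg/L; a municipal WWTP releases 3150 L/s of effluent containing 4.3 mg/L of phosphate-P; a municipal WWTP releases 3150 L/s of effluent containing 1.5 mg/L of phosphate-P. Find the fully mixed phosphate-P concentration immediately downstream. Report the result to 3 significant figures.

1.45 mg/L

Mass balance: C = (17000·0.1000 + 3360·5.530 + 3150·4.300 + 3150·1.500) / 26660 = 38550/26660 = 1.446 mg/L.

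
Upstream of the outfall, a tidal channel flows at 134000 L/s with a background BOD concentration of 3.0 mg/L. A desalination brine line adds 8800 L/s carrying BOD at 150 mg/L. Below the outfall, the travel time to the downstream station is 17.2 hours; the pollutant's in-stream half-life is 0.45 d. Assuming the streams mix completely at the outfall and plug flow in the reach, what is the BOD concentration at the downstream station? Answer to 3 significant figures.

After mixing, C = (134000·3.000 + 8800·150.0) / 142800 = 1722000/142800 = 12.06 mg/L.
Half-life 0.45 d → k = ln 2 / 0.45 = 1.540 d⁻¹.
First-order decay: C = 12.06·exp(−k·t) = 12.06·0.3316 = 3.998 mg/L.

4.00 mg/L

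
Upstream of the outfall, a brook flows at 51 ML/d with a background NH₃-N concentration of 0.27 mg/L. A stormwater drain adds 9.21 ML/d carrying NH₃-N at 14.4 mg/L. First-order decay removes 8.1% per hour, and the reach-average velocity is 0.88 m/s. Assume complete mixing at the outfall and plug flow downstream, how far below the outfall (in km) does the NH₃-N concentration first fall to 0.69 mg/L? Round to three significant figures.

47.2 km

Mass balance: C = (51.00·0.2700 + 9.210·14.40) / 60.21 = 146.4/60.21 = 2.431 mg/L.
8.1%/h lost → k = −ln(1 − 0.081) = 0.08447 h⁻¹.
Set 2.431·exp(−k·t) = 0.69 → t = ln(2.431/0.69)/k = 53680 s = 14.91 h.
Distance = v·t = 0.88·53680 = 47240 m = 47.24 km.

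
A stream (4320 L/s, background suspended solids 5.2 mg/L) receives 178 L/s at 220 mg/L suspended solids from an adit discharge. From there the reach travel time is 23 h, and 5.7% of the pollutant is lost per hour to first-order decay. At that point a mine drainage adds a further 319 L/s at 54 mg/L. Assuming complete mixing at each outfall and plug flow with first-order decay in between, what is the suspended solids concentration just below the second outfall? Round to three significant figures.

6.89 mg/L

Flow-weighted average: C = (4320·5.200 + 178.0·220.0) / 4498 = 61620/4498 = 13.70 mg/L; combined flow 4498 L/s.
5.7%/h lost → k = −ln(1 − 0.057) = 0.05869 h⁻¹.
After decay, C = 13.70 × e^(−kt) = 13.70 × 0.2593 = 3.552 mg/L.
Second outfall: C = (4498·3.552 + 319.0·54.00)/4817 = 6.893 mg/L.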